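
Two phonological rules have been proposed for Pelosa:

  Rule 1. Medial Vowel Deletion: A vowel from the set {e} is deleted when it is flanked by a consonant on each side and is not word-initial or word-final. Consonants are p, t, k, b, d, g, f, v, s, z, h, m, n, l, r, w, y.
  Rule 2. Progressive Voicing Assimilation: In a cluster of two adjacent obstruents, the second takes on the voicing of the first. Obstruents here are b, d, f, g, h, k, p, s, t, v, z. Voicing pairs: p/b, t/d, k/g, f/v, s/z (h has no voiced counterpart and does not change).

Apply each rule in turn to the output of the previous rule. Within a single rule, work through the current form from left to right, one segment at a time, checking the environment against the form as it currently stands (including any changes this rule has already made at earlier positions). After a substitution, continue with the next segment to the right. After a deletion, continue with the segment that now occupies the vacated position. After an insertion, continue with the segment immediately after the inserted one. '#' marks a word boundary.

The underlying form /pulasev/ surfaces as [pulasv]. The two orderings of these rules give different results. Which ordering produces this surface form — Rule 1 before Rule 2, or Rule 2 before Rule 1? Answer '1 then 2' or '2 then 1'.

Order 1 then 2:
  1 Medial Vowel Deletion: [pulasev] → [pulasv]
  2 Progressive Voicing Assimilation: [pulasv] → [pulasf]
  result: [pulasf]
Order 2 then 1:
  2 Progressive Voicing Assimilation: no change — [pulasev]
  1 Medial Vowel Deletion: [pulasev] → [pulasv]
  result: [pulasv]

2 then 1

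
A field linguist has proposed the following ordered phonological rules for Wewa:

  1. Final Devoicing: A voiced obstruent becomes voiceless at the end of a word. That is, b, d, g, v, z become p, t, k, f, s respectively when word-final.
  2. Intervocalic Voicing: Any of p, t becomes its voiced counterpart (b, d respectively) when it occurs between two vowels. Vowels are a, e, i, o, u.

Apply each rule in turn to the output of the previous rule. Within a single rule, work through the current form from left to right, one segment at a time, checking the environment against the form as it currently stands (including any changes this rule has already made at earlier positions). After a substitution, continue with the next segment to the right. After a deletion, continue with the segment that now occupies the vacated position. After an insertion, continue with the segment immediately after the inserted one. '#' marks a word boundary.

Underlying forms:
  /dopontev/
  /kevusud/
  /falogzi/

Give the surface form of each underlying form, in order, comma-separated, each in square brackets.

/dopontev/:
  1 Final Devoicing: [dopontev] → [dopontef]
  2 Intervocalic Voicing: [dopontef] → [dobontef]
/kevusud/:
  1 Final Devoicing: [kevusud] → [kevusut]
  2 Intervocalic Voicing: no change — [kevusut]
/falogzi/:
  1 Final Devoicing: no change — [falogzi]
  2 Intervocalic Voicing: no change — [falogzi]

[dobontef], [kevusut], [falogzi]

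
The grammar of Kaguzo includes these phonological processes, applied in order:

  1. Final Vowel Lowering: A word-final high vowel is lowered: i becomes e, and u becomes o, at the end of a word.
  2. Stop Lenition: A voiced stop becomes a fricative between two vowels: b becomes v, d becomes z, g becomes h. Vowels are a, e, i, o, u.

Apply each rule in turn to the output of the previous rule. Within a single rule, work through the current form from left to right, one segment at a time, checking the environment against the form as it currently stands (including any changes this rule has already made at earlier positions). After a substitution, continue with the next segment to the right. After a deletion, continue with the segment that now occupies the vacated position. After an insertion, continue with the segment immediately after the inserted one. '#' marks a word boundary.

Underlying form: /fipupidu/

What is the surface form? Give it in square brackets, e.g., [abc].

1 Final Vowel Lowering: [fipupidu] → [fipupido]
2 Stop Lenition: [fipupido] → [fipupizo]

[fipupizo]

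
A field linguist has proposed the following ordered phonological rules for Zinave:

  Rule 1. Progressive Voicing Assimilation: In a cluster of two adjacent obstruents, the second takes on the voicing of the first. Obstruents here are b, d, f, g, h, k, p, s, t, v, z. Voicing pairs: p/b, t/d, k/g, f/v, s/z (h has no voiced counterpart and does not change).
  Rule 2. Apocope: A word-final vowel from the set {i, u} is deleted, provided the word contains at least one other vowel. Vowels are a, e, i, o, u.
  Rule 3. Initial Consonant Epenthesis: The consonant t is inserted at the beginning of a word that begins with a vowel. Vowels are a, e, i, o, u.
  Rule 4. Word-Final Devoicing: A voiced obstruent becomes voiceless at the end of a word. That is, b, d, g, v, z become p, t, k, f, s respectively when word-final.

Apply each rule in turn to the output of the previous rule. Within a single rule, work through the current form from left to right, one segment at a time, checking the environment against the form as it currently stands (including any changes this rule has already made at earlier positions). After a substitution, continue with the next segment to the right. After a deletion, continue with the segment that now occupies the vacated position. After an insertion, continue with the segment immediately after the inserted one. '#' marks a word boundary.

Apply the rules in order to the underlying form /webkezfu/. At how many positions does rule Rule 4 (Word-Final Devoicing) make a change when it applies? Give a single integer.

Rule 1 Progressive Voicing Assimilation: [webkezfu] → [webgezvu]
Rule 2 Apocope: [webgezvu] → [webgezv]
Rule 3 Initial Consonant Epenthesis: no change — [webgezv]
Rule 4 Word-Final Devoicing: [webgezv] → [webgezf]
Rule Rule 4 changed 1 position(s).

1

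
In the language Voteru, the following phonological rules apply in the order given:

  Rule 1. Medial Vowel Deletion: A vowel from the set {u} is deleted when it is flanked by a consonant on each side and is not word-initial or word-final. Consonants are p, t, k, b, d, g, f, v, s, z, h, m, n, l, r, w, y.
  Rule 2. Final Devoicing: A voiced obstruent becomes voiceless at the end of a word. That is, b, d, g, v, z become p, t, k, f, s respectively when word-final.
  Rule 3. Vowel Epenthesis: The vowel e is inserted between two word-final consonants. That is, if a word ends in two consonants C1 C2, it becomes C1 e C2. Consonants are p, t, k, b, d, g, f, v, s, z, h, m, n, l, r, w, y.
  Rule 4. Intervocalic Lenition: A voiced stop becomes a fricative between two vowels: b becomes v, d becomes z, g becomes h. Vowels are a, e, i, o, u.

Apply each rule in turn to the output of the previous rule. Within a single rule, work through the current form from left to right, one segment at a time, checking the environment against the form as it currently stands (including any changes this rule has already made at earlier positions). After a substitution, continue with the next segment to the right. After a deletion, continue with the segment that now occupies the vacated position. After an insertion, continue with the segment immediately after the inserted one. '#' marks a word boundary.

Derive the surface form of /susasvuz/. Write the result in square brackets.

[ssasves]

Rule 1 Medial Vowel Deletion: [susasvuz] → [ssasvz]
Rule 2 Final Devoicing: [ssasvz] → [ssasvs]
Rule 3 Vowel Epenthesis: [ssasvs] → [ssasves]
Rule 4 Intervocalic Lenition: no change — [ssasves]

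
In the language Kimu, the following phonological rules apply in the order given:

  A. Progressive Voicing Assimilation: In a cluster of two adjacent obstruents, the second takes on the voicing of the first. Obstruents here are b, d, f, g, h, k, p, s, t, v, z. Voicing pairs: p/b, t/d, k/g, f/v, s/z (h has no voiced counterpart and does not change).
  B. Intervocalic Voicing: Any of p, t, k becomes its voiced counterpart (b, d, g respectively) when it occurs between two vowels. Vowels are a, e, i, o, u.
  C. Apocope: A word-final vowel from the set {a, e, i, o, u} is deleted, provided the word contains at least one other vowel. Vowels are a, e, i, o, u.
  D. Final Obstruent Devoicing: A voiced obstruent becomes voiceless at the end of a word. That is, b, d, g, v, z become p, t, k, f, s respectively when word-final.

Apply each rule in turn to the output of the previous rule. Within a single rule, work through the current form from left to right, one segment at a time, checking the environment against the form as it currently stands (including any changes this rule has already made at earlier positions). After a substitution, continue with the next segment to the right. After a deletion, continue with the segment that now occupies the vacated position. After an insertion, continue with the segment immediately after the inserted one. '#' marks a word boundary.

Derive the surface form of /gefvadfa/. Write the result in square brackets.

A Progressive Voicing Assimilation: [gefvadfa] → [geffadva]
B Intervocalic Voicing: no change — [geffadva]
C Apocope: [geffadva] → [geffadv]
D Final Obstruent Devoicing: [geffadv] → [geffadf]

[geffadf]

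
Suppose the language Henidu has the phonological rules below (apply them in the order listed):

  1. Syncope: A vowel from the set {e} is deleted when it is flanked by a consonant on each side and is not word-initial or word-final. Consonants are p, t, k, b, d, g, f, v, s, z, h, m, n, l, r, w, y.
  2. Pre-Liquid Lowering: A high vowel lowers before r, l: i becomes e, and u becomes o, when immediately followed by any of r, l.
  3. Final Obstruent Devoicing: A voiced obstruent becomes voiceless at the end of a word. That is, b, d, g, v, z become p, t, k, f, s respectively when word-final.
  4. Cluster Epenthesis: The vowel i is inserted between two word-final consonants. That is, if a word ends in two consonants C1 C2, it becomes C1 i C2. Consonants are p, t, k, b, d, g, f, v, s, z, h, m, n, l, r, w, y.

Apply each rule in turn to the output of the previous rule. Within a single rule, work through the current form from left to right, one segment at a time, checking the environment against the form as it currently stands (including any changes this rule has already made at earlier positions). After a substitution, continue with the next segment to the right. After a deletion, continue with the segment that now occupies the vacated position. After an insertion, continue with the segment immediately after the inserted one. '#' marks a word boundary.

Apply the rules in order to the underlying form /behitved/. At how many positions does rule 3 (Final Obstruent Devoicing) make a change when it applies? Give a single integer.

1

1 Syncope: [behitved] → [bhitvd]
2 Pre-Liquid Lowering: no change — [bhitvd]
3 Final Obstruent Devoicing: [bhitvd] → [bhitvt]
4 Cluster Epenthesis: [bhitvt] → [bhitvit]
Rule 3 changed 1 position(s).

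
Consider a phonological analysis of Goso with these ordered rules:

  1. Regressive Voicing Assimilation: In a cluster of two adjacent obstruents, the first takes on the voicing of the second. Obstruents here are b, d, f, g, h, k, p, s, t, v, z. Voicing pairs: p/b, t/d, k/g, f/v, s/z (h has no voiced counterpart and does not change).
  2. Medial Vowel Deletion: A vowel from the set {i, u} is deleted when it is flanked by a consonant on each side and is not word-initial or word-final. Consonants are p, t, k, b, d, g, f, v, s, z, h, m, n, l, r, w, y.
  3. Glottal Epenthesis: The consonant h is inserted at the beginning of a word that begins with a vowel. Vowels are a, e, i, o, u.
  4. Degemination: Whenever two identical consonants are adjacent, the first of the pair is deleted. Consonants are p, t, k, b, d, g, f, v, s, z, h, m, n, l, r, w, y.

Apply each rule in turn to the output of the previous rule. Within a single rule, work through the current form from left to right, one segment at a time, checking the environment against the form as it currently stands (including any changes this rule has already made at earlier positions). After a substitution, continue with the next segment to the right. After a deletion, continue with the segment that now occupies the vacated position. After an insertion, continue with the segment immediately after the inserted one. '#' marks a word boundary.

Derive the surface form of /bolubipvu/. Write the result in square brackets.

[bolbvu]

1 Regressive Voicing Assimilation: [bolubipvu] → [bolubibvu]
2 Medial Vowel Deletion: [bolubibvu] → [bolbbvu]
3 Glottal Epenthesis: no change — [bolbbvu]
4 Degemination: [bolbbvu] → [bolbvu]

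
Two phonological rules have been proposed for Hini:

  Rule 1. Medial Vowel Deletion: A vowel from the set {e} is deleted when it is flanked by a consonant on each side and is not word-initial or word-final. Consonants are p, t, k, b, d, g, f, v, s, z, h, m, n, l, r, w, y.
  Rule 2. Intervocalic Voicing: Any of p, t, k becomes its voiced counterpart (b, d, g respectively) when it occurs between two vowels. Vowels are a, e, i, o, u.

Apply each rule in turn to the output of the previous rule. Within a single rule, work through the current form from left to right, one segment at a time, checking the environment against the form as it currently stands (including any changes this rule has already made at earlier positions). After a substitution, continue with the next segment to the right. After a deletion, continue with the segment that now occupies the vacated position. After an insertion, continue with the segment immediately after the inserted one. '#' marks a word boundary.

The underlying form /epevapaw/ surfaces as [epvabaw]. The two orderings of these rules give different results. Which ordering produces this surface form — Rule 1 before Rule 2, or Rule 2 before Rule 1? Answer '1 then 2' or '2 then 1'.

Order 1 then 2:
  1 Medial Vowel Deletion: [epevapaw] → [epvapaw]
  2 Intervocalic Voicing: [epvapaw] → [epvabaw]
  result: [epvabaw]
Order 2 then 1:
  2 Intervocalic Voicing: [epevapaw] → [ebevabaw]
  1 Medial Vowel Deletion: [ebevabaw] → [ebvabaw]
  result: [ebvabaw]

1 then 2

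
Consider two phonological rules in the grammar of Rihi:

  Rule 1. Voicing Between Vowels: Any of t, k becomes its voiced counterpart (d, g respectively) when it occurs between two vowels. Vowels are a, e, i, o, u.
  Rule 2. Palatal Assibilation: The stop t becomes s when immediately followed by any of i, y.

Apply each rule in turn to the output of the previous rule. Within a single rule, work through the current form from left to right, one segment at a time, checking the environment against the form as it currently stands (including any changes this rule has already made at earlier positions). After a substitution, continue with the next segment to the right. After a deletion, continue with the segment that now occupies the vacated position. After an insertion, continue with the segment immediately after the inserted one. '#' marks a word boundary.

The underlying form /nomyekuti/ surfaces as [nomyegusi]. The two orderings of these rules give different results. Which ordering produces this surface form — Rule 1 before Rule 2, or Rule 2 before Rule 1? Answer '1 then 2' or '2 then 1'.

2 then 1

Order 1 then 2:
  1 Voicing Between Vowels: [nomyekuti] → [nomyegudi]
  2 Palatal Assibilation: no change — [nomyegudi]
  result: [nomyegudi]
Order 2 then 1:
  2 Palatal Assibilation: [nomyekuti] → [nomyekusi]
  1 Voicing Between Vowels: [nomyekusi] → [nomyegusi]
  result: [nomyegusi]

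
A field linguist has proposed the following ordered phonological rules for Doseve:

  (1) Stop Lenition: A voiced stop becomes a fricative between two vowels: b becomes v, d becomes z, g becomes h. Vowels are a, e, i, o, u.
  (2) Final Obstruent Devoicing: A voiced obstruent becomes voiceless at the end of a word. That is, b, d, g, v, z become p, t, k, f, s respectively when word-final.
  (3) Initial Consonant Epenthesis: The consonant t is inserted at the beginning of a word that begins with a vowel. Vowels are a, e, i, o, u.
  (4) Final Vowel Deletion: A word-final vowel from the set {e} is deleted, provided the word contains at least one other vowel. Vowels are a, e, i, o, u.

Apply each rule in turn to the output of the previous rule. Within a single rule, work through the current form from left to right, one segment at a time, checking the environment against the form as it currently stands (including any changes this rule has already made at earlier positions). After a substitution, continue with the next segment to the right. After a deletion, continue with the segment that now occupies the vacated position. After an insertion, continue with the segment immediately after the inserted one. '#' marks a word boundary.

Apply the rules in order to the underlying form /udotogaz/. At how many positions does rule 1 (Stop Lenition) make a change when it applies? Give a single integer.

2

(1) Stop Lenition: [udotogaz] → [uzotohaz]
(2) Final Obstruent Devoicing: [uzotohaz] → [uzotohas]
(3) Initial Consonant Epenthesis: [uzotohas] → [tuzotohas]
(4) Final Vowel Deletion: no change — [tuzotohas]
Rule 1 changed 2 position(s).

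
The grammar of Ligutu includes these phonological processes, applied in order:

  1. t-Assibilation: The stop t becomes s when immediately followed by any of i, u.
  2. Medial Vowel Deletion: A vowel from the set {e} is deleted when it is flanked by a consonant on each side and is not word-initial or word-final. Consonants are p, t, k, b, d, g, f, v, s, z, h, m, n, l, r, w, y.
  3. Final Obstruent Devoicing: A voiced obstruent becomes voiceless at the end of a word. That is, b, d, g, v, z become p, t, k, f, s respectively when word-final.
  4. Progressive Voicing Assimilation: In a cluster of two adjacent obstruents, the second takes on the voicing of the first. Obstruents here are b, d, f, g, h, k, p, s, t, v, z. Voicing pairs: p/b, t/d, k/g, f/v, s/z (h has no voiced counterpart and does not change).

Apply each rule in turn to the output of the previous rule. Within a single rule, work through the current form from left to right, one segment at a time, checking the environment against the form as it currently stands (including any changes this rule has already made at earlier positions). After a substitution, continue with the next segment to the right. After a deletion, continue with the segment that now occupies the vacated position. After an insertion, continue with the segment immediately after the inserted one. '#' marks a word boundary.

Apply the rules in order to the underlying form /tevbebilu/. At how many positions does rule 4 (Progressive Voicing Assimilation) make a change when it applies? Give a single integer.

3

1 t-Assibilation: no change — [tevbebilu]
2 Medial Vowel Deletion: [tevbebilu] → [tvbbilu]
3 Final Obstruent Devoicing: no change — [tvbbilu]
4 Progressive Voicing Assimilation: [tvbbilu] → [tfppilu]
Rule 4 changed 3 position(s).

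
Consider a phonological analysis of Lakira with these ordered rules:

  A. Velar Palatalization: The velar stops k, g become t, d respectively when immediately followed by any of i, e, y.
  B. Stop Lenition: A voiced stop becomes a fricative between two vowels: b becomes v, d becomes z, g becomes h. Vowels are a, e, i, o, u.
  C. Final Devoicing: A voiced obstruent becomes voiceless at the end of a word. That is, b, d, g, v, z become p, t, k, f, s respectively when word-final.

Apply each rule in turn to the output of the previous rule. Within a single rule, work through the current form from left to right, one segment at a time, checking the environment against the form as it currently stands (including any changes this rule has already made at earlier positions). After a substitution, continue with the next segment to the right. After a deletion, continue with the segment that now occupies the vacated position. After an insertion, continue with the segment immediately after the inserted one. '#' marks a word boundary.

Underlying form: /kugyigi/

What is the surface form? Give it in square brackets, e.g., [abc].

[kudyizi]

A Velar Palatalization: [kugyigi] → [kudyidi]
B Stop Lenition: [kudyidi] → [kudyizi]
C Final Devoicing: no change — [kudyizi]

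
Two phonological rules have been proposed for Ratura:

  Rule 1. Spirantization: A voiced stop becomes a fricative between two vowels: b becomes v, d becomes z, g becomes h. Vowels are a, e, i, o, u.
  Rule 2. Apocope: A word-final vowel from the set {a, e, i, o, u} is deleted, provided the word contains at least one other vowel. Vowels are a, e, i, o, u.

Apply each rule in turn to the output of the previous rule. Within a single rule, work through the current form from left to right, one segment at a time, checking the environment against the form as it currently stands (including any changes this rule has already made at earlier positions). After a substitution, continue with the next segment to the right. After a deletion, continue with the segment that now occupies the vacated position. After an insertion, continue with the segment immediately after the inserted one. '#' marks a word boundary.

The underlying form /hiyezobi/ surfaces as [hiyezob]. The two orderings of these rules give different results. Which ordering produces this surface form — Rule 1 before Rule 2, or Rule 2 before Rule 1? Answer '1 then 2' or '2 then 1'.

Order 1 then 2:
  1 Spirantization: [hiyezobi] → [hiyezovi]
  2 Apocope: [hiyezovi] → [hiyezov]
  result: [hiyezov]
Order 2 then 1:
  2 Apocope: [hiyezobi] → [hiyezob]
  1 Spirantization: no change — [hiyezob]
  result: [hiyezob]

2 then 1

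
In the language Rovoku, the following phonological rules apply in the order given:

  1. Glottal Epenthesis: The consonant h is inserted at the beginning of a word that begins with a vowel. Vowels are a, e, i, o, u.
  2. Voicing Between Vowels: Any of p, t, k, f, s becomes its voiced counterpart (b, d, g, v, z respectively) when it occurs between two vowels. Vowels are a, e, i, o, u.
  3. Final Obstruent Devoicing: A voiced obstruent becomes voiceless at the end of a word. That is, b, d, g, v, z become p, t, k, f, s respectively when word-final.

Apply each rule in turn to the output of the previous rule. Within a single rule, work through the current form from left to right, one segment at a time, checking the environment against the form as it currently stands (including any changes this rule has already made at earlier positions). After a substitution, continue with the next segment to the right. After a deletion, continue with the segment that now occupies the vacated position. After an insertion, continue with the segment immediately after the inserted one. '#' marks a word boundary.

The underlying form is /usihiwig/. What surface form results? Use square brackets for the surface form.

1 Glottal Epenthesis: [usihiwig] → [husihiwig]
2 Voicing Between Vowels: [husihiwig] → [huzihiwig]
3 Final Obstruent Devoicing: [huzihiwig] → [huzihiwik]

[huzihiwik]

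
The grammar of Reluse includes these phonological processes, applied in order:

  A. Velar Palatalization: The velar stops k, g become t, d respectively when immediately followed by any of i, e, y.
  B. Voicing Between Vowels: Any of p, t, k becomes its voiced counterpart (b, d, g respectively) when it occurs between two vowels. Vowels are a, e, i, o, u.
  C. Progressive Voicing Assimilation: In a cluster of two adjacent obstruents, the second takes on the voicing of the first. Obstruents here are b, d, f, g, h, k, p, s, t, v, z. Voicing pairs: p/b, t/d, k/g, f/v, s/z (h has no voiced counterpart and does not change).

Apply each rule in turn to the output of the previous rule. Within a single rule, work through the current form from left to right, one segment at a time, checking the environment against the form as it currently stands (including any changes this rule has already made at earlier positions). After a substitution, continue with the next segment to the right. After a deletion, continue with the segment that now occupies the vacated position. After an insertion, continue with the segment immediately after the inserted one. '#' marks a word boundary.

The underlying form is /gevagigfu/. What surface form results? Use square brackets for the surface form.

A Velar Palatalization: [gevagigfu] → [devadigfu]
B Voicing Between Vowels: no change — [devadigfu]
C Progressive Voicing Assimilation: [devadigfu] → [devadigvu]

[devadigvu]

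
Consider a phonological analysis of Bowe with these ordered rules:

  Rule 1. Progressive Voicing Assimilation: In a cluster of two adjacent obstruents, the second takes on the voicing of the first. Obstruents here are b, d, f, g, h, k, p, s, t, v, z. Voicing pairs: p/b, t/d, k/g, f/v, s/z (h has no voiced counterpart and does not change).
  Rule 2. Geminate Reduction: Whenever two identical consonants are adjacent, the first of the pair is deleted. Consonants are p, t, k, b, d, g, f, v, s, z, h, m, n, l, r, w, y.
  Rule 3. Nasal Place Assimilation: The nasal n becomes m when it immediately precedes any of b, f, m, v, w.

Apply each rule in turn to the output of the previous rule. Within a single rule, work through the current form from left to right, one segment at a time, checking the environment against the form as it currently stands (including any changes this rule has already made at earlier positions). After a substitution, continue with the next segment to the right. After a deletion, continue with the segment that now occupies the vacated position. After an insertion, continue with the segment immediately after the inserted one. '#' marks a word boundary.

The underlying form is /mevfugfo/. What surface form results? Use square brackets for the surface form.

[mevugvo]

Rule 1 Progressive Voicing Assimilation: [mevfugfo] → [mevvugvo]
Rule 2 Geminate Reduction: [mevvugvo] → [mevugvo]
Rule 3 Nasal Place Assimilation: no change — [mevugvo]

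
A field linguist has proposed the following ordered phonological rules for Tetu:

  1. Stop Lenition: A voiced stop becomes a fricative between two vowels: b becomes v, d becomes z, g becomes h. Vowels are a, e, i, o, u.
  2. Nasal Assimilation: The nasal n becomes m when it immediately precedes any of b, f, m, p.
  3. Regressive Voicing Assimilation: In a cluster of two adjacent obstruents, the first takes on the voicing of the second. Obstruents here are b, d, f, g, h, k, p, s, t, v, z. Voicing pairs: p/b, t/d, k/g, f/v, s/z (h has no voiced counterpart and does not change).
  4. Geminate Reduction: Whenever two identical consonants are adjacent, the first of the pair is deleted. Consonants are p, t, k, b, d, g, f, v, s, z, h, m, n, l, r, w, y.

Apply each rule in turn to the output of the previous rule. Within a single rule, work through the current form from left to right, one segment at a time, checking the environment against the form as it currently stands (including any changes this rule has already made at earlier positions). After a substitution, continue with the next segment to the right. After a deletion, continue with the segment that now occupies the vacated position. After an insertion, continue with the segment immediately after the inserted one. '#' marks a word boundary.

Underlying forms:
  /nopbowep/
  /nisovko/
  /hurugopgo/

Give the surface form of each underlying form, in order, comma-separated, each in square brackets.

/nopbowep/:
  1 Stop Lenition: no change — [nopbowep]
  2 Nasal Assimilation: no change — [nopbowep]
  3 Regressive Voicing Assimilation: [nopbowep] → [nobbowep]
  4 Geminate Reduction: [nobbowep] → [nobowep]
/nisovko/:
  1 Stop Lenition: no change — [nisovko]
  2 Nasal Assimilation: no change — [nisovko]
  3 Regressive Voicing Assimilation: [nisovko] → [nisofko]
  4 Geminate Reduction: no change — [nisofko]
/hurugopgo/:
  1 Stop Lenition: [hurugopgo] → [huruhopgo]
  2 Nasal Assimilation: no change — [huruhopgo]
  3 Regressive Voicing Assimilation: [huruhopgo] → [huruhobgo]
  4 Geminate Reduction: no change — [huruhobgo]

[nobowep], [nisofko], [huruhobgo]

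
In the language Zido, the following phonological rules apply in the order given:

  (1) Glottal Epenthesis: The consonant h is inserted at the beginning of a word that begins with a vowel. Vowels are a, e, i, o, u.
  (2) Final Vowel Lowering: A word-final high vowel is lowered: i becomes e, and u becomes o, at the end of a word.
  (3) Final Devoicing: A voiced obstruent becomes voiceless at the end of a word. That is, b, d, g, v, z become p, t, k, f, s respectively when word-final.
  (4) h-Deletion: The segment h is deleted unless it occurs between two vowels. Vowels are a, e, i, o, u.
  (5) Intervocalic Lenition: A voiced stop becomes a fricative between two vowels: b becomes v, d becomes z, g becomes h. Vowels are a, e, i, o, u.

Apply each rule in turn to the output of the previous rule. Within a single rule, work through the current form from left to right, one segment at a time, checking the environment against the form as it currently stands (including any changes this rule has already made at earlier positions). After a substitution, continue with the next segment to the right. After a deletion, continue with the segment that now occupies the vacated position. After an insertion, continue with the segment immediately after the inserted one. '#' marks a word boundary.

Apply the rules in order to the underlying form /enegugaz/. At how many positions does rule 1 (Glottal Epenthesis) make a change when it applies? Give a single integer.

(1) Glottal Epenthesis: [enegugaz] → [henegugaz]
(2) Final Vowel Lowering: no change — [henegugaz]
(3) Final Devoicing: [henegugaz] → [henegugas]
(4) h-Deletion: [henegugas] → [enegugas]
(5) Intervocalic Lenition: [enegugas] → [enehuhas]
Rule 1 changed 1 position(s).

1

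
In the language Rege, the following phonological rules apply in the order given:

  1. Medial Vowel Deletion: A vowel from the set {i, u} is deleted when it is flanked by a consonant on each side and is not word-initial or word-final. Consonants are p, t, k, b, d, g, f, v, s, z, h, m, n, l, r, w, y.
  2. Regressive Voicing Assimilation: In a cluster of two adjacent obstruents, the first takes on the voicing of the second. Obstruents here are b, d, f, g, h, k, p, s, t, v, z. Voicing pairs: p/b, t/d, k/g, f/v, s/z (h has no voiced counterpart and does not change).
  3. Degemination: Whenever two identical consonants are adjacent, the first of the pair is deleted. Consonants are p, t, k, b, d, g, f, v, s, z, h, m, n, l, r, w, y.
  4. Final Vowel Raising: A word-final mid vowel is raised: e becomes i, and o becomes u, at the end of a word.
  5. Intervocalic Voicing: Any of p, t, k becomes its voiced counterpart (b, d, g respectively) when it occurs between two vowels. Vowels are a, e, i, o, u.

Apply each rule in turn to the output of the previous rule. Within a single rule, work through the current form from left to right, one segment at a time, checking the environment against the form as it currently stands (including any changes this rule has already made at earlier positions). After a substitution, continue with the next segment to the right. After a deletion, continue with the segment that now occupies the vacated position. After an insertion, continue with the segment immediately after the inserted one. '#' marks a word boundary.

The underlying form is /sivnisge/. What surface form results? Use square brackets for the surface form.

[zvnzgi]

1 Medial Vowel Deletion: [sivnisge] → [svnsge]
2 Regressive Voicing Assimilation: [svnsge] → [zvnzge]
3 Degemination: no change — [zvnzge]
4 Final Vowel Raising: [zvnzge] → [zvnzgi]
5 Intervocalic Voicing: no change — [zvnzgi]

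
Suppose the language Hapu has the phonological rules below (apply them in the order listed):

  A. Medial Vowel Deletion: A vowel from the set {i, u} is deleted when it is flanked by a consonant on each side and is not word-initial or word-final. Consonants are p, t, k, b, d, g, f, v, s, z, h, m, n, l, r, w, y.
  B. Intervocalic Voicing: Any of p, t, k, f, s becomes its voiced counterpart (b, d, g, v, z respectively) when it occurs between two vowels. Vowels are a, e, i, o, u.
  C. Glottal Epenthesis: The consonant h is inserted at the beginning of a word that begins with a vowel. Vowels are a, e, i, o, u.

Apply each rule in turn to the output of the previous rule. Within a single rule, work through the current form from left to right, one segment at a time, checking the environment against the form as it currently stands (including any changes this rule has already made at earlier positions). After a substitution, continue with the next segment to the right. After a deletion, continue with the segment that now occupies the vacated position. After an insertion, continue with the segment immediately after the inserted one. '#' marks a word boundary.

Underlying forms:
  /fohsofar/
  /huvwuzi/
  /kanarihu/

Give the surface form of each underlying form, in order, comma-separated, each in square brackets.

/fohsofar/:
  A Medial Vowel Deletion: no change — [fohsofar]
  B Intervocalic Voicing: [fohsofar] → [fohsovar]
  C Glottal Epenthesis: no change — [fohsovar]
/huvwuzi/:
  A Medial Vowel Deletion: [huvwuzi] → [hvwzi]
  B Intervocalic Voicing: no change — [hvwzi]
  C Glottal Epenthesis: no change — [hvwzi]
/kanarihu/:
  A Medial Vowel Deletion: [kanarihu] → [kanarhu]
  B Intervocalic Voicing: no change — [kanarhu]
  C Glottal Epenthesis: no change — [kanarhu]

[fohsovar], [hvwzi], [kanarhu]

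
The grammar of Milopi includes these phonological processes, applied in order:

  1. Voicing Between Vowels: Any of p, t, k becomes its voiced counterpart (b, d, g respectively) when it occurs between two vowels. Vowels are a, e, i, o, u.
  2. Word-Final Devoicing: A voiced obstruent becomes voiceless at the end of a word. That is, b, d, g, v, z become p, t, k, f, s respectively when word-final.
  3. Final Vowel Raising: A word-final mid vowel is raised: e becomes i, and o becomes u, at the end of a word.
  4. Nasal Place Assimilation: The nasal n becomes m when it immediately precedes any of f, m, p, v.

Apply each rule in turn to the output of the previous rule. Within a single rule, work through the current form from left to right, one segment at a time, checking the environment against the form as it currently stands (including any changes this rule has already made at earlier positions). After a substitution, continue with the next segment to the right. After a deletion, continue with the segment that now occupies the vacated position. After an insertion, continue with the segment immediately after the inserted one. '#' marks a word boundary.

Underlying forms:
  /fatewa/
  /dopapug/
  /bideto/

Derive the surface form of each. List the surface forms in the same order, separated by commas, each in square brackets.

[fadewa], [dobabuk], [bidedu]

/fatewa/:
  1 Voicing Between Vowels: [fatewa] → [fadewa]
  2 Word-Final Devoicing: no change — [fadewa]
  3 Final Vowel Raising: no change — [fadewa]
  4 Nasal Place Assimilation: no change — [fadewa]
/dopapug/:
  1 Voicing Between Vowels: [dopapug] → [dobabug]
  2 Word-Final Devoicing: [dobabug] → [dobabuk]
  3 Final Vowel Raising: no change — [dobabuk]
  4 Nasal Place Assimilation: no change — [dobabuk]
/bideto/:
  1 Voicing Between Vowels: [bideto] → [bidedo]
  2 Word-Final Devoicing: no change — [bidedo]
  3 Final Vowel Raising: [bidedo] → [bidedu]
  4 Nasal Place Assimilation: no change — [bidedu]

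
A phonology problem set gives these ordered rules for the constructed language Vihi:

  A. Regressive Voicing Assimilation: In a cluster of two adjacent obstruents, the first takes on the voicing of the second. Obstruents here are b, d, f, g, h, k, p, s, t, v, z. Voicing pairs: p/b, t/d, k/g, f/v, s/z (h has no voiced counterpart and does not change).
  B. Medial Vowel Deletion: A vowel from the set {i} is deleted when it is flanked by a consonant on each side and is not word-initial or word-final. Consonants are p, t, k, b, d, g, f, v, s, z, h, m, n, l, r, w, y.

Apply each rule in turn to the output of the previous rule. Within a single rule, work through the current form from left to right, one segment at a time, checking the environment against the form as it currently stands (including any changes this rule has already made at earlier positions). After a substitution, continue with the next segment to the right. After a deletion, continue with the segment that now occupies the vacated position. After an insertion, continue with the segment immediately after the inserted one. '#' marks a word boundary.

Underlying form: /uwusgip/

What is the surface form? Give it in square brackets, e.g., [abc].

A Regressive Voicing Assimilation: [uwusgip] → [uwuzgip]
B Medial Vowel Deletion: [uwuzgip] → [uwuzgp]

[uwuzgp]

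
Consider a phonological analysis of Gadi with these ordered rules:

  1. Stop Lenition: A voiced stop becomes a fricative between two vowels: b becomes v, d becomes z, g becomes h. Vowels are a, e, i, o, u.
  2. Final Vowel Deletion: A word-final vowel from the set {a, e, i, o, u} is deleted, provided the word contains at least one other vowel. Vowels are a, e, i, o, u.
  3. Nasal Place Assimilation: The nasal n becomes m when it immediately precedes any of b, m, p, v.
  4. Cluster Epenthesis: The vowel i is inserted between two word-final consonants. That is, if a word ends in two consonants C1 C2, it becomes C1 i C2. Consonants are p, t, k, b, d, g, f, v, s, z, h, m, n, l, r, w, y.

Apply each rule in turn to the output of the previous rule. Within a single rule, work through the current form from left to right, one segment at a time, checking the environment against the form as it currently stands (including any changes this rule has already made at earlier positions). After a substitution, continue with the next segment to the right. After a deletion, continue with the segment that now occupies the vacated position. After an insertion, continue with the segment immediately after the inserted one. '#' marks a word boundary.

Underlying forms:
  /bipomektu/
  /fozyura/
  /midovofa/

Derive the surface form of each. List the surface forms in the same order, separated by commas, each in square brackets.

[bipomekit], [fozyur], [mizovof]

/bipomektu/:
  1 Stop Lenition: no change — [bipomektu]
  2 Final Vowel Deletion: [bipomektu] → [bipomekt]
  3 Nasal Place Assimilation: no change — [bipomekt]
  4 Cluster Epenthesis: [bipomekt] → [bipomekit]
/fozyura/:
  1 Stop Lenition: no change — [fozyura]
  2 Final Vowel Deletion: [fozyura] → [fozyur]
  3 Nasal Place Assimilation: no change — [fozyur]
  4 Cluster Epenthesis: no change — [fozyur]
/midovofa/:
  1 Stop Lenition: [midovofa] → [mizovofa]
  2 Final Vowel Deletion: [mizovofa] → [mizovof]
  3 Nasal Place Assimilation: no change — [mizovof]
  4 Cluster Epenthesis: no change — [mizovof]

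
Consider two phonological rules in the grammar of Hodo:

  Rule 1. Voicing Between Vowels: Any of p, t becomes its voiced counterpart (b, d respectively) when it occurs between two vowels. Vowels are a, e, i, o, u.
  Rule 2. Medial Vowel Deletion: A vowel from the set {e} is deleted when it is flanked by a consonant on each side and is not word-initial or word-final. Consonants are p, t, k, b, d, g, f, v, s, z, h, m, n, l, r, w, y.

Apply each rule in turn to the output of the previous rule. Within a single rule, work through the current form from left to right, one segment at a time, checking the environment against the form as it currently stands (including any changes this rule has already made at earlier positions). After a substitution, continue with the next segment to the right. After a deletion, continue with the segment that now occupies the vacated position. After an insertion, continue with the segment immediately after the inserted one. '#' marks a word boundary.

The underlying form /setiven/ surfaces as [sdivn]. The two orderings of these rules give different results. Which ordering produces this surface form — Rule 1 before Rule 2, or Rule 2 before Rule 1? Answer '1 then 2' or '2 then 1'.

Order 1 then 2:
  1 Voicing Between Vowels: [setiven] → [sediven]
  2 Medial Vowel Deletion: [sediven] → [sdivn]
  result: [sdivn]
Order 2 then 1:
  2 Medial Vowel Deletion: [setiven] → [stivn]
  1 Voicing Between Vowels: no change — [stivn]
  result: [stivn]

1 then 2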